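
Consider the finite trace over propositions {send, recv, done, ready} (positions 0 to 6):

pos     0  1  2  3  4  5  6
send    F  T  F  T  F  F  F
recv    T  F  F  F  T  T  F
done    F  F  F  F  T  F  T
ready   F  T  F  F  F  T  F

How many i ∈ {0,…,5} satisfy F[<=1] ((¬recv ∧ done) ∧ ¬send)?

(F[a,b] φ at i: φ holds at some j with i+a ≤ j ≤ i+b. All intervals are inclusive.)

1

Evaluate at each i in [0,5]:
  i=0: ✗ (none in [0,1])
  i=1: ✗ (none in [1,2])
  i=2: ✗ (none in [2,3])
  i=3: ✗ (none in [3,4])
  i=4: ✗ (none in [4,5])
  i=5: ✓ (witness j=6)
Positions where it holds: {5} → 1.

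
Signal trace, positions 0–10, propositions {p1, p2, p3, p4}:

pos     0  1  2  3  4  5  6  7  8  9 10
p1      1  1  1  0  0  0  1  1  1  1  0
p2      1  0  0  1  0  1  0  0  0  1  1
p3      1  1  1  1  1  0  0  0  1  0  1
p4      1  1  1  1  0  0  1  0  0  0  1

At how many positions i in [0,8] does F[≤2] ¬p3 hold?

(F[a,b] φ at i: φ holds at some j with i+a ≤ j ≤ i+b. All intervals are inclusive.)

6

Evaluate at each i in [0,8]:
  i=0: ✗ (none in [0,2])
  i=1: ✗ (none in [1,3])
  i=2: ✗ (none in [2,4])
  i=3: ✓ (witness j=5)
  i=4: ✓ (witness j=5)
  i=5: ✓ (witness j=5)
  i=6: ✓ (witness j=6)
  i=7: ✓ (witness j=7)
  i=8: ✓ (witness j=9)
Positions where it holds: {3, 4, 5, 6, 7, 8} → 6.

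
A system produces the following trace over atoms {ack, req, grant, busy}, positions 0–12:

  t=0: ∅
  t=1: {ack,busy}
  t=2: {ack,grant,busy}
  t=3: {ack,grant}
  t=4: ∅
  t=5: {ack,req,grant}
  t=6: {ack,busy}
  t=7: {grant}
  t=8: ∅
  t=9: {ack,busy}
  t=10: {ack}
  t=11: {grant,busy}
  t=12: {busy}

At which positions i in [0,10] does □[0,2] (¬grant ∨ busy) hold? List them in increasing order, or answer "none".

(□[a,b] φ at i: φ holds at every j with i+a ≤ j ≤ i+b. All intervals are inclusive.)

0, 8, 9, 10

Evaluate at each i in [0,10]:
  i=0: ✓ (all of [0,2])
  i=1: ✗ (fails at j=3)
  i=2: ✗ (fails at j=3)
  i=3: ✗ (fails at j=3)
  i=4: ✗ (fails at j=5)
  i=5: ✗ (fails at j=5)
  i=6: ✗ (fails at j=7)
  i=7: ✗ (fails at j=7)
  i=8: ✓ (all of [8,10])
  i=9: ✓ (all of [9,11])
  i=10: ✓ (all of [10,12])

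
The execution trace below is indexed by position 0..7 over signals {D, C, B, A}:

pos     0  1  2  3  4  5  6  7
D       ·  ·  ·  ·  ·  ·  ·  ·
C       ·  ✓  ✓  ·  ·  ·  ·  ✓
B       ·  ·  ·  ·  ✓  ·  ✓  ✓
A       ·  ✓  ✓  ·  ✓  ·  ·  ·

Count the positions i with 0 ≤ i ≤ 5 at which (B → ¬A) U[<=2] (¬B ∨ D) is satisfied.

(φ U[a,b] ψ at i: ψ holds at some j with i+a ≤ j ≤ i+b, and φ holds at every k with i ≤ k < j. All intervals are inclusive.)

5

Evaluate at each i in [0,5]:
  i=0: ✓ (rhs at j=0)
  i=1: ✓ (rhs at j=1)
  i=2: ✓ (rhs at j=2)
  i=3: ✓ (rhs at j=3)
  i=4: ✗ (lhs fails at k=4 before rhs at j=5)
  i=5: ✓ (rhs at j=5)
Positions where it holds: {0, 1, 2, 3, 5} → 5.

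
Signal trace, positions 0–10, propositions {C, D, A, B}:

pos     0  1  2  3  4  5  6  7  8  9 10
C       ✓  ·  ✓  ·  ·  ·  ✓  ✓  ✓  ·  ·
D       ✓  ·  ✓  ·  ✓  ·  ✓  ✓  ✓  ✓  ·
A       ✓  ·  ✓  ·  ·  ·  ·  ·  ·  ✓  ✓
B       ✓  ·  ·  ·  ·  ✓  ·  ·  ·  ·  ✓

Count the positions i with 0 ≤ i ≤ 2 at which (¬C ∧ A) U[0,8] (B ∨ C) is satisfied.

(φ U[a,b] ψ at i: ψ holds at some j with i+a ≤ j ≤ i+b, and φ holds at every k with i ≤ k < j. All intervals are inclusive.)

Evaluate at each i in [0,2]:
  i=0: ✓ (rhs at j=0)
  i=1: ✗ (lhs fails at k=1 before rhs at j=2)
  i=2: ✓ (rhs at j=2)
Positions where it holds: {0, 2} → 2.

2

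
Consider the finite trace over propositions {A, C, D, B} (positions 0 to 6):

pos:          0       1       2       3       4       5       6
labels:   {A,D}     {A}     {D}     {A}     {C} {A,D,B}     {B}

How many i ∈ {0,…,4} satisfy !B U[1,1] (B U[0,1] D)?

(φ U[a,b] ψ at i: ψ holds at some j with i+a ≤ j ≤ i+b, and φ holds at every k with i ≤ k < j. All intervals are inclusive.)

Evaluate at each i in [0,4]:
  i=0: ✗ (no rhs in [1,1])
  i=1: ✓ (rhs at j=2; lhs holds on [1,1])
  i=2: ✗ (no rhs in [3,3])
  i=3: ✗ (no rhs in [4,4])
  i=4: ✓ (rhs at j=5; lhs holds on [4,4])
Positions where it holds: {1, 4} → 2.

2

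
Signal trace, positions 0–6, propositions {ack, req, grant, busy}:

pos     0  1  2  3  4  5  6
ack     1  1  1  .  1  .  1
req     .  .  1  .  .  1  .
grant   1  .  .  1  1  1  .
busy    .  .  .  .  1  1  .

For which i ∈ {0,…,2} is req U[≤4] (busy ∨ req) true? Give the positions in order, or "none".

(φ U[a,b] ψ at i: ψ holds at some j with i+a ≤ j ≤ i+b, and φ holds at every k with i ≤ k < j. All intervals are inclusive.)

Evaluate at each i in [0,2]:
  i=0: ✗ (lhs fails at k=0 before rhs at j=2)
  i=1: ✗ (lhs fails at k=1 before rhs at j=2)
  i=2: ✓ (rhs at j=2)

2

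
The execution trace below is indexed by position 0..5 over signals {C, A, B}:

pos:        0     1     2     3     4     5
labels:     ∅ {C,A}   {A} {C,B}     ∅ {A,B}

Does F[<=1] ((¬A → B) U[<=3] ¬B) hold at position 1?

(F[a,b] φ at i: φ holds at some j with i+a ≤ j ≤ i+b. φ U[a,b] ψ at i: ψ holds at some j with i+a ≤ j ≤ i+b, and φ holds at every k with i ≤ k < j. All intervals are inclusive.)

Check ((¬A → B) U[<=3] ¬B) at each j in [1,2]:
  j=1: holds
  j=2: holds
Found at j=1 → formula holds.

Yes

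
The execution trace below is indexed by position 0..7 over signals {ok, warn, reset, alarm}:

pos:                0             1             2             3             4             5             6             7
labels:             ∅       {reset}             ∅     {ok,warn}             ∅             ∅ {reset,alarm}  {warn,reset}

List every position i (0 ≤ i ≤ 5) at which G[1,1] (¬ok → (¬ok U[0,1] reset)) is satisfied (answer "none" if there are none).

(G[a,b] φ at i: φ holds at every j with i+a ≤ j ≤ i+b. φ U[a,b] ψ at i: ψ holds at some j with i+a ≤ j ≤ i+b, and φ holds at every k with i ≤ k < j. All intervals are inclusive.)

0, 2, 4, 5

Evaluate at each i in [0,5]:
  i=0: ✓ (all of [1,1])
  i=1: ✗ (fails at j=2)
  i=2: ✓ (all of [3,3])
  i=3: ✗ (fails at j=4)
  i=4: ✓ (all of [5,5])
  i=5: ✓ (all of [6,6])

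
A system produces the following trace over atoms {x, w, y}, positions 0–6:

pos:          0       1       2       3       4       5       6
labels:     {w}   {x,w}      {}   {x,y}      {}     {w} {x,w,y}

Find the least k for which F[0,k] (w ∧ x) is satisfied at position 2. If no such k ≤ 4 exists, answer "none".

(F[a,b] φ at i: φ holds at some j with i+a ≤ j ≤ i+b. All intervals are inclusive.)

4

Scan j = 2,3,… for (w ∧ x):
  j=2: fails
  j=3: fails
  j=4: fails
  j=5: fails
  j=6: holds
First hit at j=6, so smallest k = 6-2 = 4.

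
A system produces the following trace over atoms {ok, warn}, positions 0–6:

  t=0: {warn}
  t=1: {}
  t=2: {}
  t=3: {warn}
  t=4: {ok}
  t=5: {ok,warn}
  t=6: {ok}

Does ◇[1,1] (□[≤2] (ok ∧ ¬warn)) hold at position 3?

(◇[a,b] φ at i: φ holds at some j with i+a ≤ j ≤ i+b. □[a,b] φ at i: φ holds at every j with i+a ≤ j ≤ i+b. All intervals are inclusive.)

False

Check □[≤2] (ok ∧ ¬warn) at each j in [4,4]:
  j=4: fails at 5
No position in the window satisfies it → formula fails.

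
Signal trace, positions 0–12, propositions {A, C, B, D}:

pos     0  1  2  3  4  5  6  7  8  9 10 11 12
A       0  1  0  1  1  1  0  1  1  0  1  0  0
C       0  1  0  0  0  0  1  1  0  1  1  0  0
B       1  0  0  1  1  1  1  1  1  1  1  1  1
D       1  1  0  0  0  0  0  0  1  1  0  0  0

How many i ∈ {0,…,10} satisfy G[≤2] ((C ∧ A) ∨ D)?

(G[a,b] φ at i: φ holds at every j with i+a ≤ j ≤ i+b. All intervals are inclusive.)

2

Evaluate at each i in [0,10]:
  i=0: ✗ (fails at j=2)
  i=1: ✗ (fails at j=2)
  i=2: ✗ (fails at j=2)
  i=3: ✗ (fails at j=3)
  i=4: ✗ (fails at j=4)
  i=5: ✗ (fails at j=5)
  i=6: ✗ (fails at j=6)
  i=7: ✓ (all of [7,9])
  i=8: ✓ (all of [8,10])
  i=9: ✗ (fails at j=11)
  i=10: ✗ (fails at j=11)
Positions where it holds: {7, 8} → 2.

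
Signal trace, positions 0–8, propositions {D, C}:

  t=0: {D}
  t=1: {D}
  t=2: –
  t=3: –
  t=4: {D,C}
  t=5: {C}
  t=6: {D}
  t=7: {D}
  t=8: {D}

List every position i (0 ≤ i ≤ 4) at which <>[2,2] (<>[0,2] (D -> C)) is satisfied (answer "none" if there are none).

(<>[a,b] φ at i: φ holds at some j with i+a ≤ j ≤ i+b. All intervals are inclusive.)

Evaluate at each i in [0,4]:
  i=0: ✓ (witness j=2)
  i=1: ✓ (witness j=3)
  i=2: ✓ (witness j=4)
  i=3: ✓ (witness j=5)
  i=4: ✗ (none in [6,6])

0, 1, 2, 3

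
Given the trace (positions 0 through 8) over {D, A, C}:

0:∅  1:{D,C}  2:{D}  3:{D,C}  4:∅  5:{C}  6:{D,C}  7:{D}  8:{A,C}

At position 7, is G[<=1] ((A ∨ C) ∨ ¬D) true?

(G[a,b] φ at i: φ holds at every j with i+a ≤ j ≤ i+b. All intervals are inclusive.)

Check ((A ∨ C) ∨ ¬D) at every j in [7,8]:
  j=7: false
  j=8: true
Fails at j=7 → formula fails.

No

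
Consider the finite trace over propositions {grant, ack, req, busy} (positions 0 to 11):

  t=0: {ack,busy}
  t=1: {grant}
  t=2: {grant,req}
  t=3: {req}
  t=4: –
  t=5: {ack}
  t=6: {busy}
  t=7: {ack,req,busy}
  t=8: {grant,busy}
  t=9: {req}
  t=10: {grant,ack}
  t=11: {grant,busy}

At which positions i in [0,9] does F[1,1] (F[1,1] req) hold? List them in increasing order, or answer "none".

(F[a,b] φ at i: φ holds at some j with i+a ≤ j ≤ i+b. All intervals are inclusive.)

0, 1, 5, 7

Evaluate at each i in [0,9]:
  i=0: ✓ (witness j=1)
  i=1: ✓ (witness j=2)
  i=2: ✗ (none in [3,3])
  i=3: ✗ (none in [4,4])
  i=4: ✗ (none in [5,5])
  i=5: ✓ (witness j=6)
  i=6: ✗ (none in [7,7])
  i=7: ✓ (witness j=8)
  i=8: ✗ (none in [9,9])
  i=9: ✗ (none in [10,10])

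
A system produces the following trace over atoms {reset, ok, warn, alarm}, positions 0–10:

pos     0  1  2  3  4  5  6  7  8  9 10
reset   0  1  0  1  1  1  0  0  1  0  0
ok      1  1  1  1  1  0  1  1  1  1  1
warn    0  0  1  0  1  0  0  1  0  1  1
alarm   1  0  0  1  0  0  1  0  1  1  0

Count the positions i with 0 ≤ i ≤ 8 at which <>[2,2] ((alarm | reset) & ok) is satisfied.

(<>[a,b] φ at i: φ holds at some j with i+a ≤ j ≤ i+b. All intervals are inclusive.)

5

Evaluate at each i in [0,8]:
  i=0: ✗ (none in [2,2])
  i=1: ✓ (witness j=3)
  i=2: ✓ (witness j=4)
  i=3: ✗ (none in [5,5])
  i=4: ✓ (witness j=6)
  i=5: ✗ (none in [7,7])
  i=6: ✓ (witness j=8)
  i=7: ✓ (witness j=9)
  i=8: ✗ (none in [10,10])
Positions where it holds: {1, 2, 4, 6, 7} → 5.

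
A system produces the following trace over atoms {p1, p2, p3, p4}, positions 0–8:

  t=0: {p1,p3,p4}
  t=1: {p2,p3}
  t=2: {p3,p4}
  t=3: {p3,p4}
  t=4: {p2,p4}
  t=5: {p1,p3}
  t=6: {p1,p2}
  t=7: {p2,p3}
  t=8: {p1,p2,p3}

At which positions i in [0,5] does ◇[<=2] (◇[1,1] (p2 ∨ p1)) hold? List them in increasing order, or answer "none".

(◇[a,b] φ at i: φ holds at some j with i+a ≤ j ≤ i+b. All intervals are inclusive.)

0, 1, 2, 3, 4, 5

Evaluate at each i in [0,5]:
  i=0: ✓ (witness j=0)
  i=1: ✓ (witness j=3)
  i=2: ✓ (witness j=3)
  i=3: ✓ (witness j=3)
  i=4: ✓ (witness j=4)
  i=5: ✓ (witness j=5)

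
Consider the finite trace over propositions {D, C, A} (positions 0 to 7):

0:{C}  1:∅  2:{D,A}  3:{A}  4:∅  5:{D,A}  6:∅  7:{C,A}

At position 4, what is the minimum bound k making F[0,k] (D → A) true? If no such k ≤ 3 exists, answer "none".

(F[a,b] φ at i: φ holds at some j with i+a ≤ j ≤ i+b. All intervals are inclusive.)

Scan j = 4,5,… for (D → A):
  j=4: holds
First hit at j=4, so smallest k = 4-4 = 0.

0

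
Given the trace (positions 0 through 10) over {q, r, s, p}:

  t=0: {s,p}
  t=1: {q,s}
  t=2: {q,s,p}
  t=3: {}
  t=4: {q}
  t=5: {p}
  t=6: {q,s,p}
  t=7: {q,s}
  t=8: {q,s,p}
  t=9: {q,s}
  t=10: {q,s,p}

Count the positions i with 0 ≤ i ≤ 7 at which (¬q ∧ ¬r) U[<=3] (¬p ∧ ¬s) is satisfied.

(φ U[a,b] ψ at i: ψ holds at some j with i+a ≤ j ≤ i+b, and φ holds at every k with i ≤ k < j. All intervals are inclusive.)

Evaluate at each i in [0,7]:
  i=0: ✗ (lhs fails at k=1 before rhs at j=3)
  i=1: ✗ (lhs fails at k=1 before rhs at j=3)
  i=2: ✗ (lhs fails at k=2 before rhs at j=3)
  i=3: ✓ (rhs at j=3)
  i=4: ✓ (rhs at j=4)
  i=5: ✗ (no rhs in [5,8])
  i=6: ✗ (no rhs in [6,9])
  i=7: ✗ (no rhs in [7,10])
Positions where it holds: {3, 4} → 2.

2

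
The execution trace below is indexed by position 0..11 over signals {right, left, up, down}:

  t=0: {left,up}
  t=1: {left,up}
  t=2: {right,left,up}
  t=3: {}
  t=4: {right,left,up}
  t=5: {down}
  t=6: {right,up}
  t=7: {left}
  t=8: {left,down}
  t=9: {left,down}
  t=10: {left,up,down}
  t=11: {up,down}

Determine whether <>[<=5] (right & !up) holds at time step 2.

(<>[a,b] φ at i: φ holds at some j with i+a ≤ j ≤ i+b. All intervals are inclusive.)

Does not hold

Check (right & !up) at each j in [2,7]:
  j=2: false
  j=3: false
  j=4: false
  j=5: false
  j=6: false
  j=7: false
No position in the window satisfies it → formula fails.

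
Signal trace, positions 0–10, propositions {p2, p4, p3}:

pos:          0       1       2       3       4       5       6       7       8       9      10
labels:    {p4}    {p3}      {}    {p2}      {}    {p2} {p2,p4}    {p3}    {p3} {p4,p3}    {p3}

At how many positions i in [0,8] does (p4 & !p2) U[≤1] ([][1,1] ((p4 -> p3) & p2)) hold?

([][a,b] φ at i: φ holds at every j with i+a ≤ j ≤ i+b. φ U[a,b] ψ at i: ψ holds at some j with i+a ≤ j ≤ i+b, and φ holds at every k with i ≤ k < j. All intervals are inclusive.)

Evaluate at each i in [0,8]:
  i=0: ✗ (no rhs in [0,1])
  i=1: ✗ (lhs fails at k=1 before rhs at j=2)
  i=2: ✓ (rhs at j=2)
  i=3: ✗ (lhs fails at k=3 before rhs at j=4)
  i=4: ✓ (rhs at j=4)
  i=5: ✗ (no rhs in [5,6])
  i=6: ✗ (no rhs in [6,7])
  i=7: ✗ (no rhs in [7,8])
  i=8: ✗ (no rhs in [8,9])
Positions where it holds: {2, 4} → 2.

2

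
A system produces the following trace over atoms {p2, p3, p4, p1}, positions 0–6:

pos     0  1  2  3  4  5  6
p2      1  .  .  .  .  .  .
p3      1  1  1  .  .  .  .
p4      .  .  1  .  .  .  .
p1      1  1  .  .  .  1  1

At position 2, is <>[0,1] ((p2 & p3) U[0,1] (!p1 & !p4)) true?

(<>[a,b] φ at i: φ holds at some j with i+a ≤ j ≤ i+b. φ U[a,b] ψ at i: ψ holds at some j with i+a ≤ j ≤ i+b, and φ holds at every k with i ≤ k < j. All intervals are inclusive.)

Check ((p2 & p3) U[0,1] (!p1 & !p4)) at each j in [2,3]:
  j=2: fails
  j=3: holds
Found at j=3 → formula holds.

Holds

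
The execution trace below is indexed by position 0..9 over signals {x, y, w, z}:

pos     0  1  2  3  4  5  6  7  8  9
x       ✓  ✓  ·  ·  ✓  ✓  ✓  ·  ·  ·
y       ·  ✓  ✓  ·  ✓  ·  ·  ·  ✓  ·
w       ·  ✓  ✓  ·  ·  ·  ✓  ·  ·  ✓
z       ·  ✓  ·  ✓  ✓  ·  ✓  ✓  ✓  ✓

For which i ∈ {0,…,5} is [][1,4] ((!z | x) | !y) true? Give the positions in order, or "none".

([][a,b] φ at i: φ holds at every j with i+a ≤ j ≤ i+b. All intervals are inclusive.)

0, 1, 2, 3

Evaluate at each i in [0,5]:
  i=0: ✓ (all of [1,4])
  i=1: ✓ (all of [2,5])
  i=2: ✓ (all of [3,6])
  i=3: ✓ (all of [4,7])
  i=4: ✗ (fails at j=8)
  i=5: ✗ (fails at j=8)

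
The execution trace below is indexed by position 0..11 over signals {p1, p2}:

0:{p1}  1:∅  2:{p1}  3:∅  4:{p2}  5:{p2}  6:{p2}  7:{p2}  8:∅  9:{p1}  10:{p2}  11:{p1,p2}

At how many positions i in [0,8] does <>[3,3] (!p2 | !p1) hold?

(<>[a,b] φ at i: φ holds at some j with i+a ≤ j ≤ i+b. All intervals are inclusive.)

8

Evaluate at each i in [0,8]:
  i=0: ✓ (witness j=3)
  i=1: ✓ (witness j=4)
  i=2: ✓ (witness j=5)
  i=3: ✓ (witness j=6)
  i=4: ✓ (witness j=7)
  i=5: ✓ (witness j=8)
  i=6: ✓ (witness j=9)
  i=7: ✓ (witness j=10)
  i=8: ✗ (none in [11,11])
Positions where it holds: {0, 1, 2, 3, 4, 5, 6, 7} → 8.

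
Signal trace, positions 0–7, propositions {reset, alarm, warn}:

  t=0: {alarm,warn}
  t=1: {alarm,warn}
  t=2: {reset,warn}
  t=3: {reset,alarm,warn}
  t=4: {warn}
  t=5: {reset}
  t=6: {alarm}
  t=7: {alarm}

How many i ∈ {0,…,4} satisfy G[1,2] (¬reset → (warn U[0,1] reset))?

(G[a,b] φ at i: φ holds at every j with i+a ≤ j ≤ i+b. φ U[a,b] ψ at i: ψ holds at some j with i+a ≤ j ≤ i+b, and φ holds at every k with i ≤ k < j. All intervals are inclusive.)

Evaluate at each i in [0,4]:
  i=0: ✓ (all of [1,2])
  i=1: ✓ (all of [2,3])
  i=2: ✓ (all of [3,4])
  i=3: ✓ (all of [4,5])
  i=4: ✗ (fails at j=6)
Positions where it holds: {0, 1, 2, 3} → 4.

4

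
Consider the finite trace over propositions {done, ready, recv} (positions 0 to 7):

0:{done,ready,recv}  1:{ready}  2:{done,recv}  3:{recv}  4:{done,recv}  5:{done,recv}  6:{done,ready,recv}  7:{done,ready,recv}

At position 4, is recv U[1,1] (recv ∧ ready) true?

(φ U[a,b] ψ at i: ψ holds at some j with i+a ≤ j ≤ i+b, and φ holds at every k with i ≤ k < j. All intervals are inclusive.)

False

Need some j in [5,5] with (recv ∧ ready), and recv at every k in [4,j-1].
  j=5: (recv ∧ ready) false.
No j in the window works → until fails.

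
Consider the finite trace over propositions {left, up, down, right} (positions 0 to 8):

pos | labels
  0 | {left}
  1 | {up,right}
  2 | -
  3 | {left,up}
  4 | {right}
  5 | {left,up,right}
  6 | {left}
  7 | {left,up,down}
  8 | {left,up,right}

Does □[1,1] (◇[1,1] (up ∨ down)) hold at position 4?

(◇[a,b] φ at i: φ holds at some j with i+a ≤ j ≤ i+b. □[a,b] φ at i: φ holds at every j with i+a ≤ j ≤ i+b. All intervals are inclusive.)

Check ◇[1,1] (up ∨ down) at every j in [5,5]:
  j=5: fails (none in [6,6])
Fails at j=5 → formula fails.

No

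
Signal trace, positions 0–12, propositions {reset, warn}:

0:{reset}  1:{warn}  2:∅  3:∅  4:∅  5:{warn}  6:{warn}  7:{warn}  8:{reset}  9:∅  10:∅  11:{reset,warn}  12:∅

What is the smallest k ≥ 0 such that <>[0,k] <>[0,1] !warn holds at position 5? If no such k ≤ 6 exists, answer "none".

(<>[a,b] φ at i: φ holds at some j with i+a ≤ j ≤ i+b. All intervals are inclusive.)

2

Scan j = 5,6,… for <>[0,1] !warn:
  j=5: fails
  j=6: fails
  j=7: holds
First hit at j=7, so smallest k = 7-5 = 2.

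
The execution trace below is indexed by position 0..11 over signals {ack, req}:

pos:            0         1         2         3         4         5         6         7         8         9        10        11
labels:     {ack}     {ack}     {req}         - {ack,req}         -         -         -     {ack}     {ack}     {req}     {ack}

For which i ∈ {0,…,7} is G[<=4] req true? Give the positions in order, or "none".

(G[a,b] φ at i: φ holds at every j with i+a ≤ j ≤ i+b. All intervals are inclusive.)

none

Evaluate at each i in [0,7]:
  i=0: ✗ (fails at j=0)
  i=1: ✗ (fails at j=1)
  i=2: ✗ (fails at j=3)
  i=3: ✗ (fails at j=3)
  i=4: ✗ (fails at j=5)
  i=5: ✗ (fails at j=5)
  i=6: ✗ (fails at j=6)
  i=7: ✗ (fails at j=7)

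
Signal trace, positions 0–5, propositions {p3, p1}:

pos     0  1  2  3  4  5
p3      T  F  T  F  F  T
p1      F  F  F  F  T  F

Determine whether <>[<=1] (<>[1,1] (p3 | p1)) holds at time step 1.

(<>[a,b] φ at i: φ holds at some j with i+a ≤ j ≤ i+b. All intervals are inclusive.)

Check <>[1,1] (p3 | p1) at each j in [1,2]:
  j=1: holds (witness at 2)
  j=2: fails (none in [3,3])
Found at j=1 → formula holds.

True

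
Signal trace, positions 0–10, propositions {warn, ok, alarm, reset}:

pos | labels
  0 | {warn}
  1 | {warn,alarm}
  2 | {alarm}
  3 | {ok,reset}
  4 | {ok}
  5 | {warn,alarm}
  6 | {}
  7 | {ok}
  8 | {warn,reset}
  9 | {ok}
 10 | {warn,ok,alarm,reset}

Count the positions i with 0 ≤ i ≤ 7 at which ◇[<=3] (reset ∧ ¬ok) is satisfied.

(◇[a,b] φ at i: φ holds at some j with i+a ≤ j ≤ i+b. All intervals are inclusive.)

Evaluate at each i in [0,7]:
  i=0: ✗ (none in [0,3])
  i=1: ✗ (none in [1,4])
  i=2: ✗ (none in [2,5])
  i=3: ✗ (none in [3,6])
  i=4: ✗ (none in [4,7])
  i=5: ✓ (witness j=8)
  i=6: ✓ (witness j=8)
  i=7: ✓ (witness j=8)
Positions where it holds: {5, 6, 7} → 3.

3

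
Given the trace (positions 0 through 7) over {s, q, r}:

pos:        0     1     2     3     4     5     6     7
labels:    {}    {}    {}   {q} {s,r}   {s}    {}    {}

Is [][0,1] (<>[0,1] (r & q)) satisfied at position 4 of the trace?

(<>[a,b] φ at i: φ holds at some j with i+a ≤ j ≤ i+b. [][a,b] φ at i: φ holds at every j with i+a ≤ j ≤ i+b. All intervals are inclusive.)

Check <>[0,1] (r & q) at every j in [4,5]:
  j=4: fails (none in [4,5])
  j=5: fails (none in [5,6])
Fails at j=4 → formula fails.

No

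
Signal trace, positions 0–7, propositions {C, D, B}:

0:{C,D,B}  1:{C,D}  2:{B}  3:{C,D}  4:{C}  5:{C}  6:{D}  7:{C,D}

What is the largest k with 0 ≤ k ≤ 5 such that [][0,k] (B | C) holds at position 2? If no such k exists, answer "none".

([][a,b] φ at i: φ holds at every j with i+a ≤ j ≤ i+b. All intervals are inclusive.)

(B | C) must hold from j=2 onward; find where it first fails.
  j=2: holds
  j=3: holds
  j=4: holds
  j=5: holds
  j=6: fails
Holds on [2,5], so largest k = 3.

3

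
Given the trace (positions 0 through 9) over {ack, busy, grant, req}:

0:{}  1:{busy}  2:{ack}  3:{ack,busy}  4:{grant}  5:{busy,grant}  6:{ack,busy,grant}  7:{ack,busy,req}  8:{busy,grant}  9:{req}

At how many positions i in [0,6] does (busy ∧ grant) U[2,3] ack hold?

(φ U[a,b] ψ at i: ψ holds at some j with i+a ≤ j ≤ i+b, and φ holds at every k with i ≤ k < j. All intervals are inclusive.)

1

Evaluate at each i in [0,6]:
  i=0: ✗ (lhs fails at k=0 before rhs at j=2)
  i=1: ✗ (lhs fails at k=1 before rhs at j=3)
  i=2: ✗ (no rhs in [4,5])
  i=3: ✗ (lhs fails at k=3 before rhs at j=6)
  i=4: ✗ (lhs fails at k=4 before rhs at j=6)
  i=5: ✓ (rhs at j=7; lhs holds on [5,6])
  i=6: ✗ (no rhs in [8,9])
Positions where it holds: {5} → 1.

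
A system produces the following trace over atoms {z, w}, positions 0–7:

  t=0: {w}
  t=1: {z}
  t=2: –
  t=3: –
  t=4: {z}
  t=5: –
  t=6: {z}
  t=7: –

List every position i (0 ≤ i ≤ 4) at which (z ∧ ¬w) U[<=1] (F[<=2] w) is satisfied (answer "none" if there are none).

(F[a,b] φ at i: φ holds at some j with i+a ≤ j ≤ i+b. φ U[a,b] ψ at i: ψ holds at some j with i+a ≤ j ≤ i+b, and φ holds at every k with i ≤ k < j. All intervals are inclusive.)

Evaluate at each i in [0,4]:
  i=0: ✓ (rhs at j=0)
  i=1: ✗ (no rhs in [1,2])
  i=2: ✗ (no rhs in [2,3])
  i=3: ✗ (no rhs in [3,4])
  i=4: ✗ (no rhs in [4,5])

0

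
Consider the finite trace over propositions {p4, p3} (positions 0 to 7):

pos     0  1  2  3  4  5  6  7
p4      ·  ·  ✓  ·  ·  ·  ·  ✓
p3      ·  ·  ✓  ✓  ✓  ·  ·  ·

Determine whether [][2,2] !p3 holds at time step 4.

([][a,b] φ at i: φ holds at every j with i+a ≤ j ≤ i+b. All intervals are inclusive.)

Check !p3 at every j in [6,6]:
  j=6: true
All positions satisfy it → formula holds.

True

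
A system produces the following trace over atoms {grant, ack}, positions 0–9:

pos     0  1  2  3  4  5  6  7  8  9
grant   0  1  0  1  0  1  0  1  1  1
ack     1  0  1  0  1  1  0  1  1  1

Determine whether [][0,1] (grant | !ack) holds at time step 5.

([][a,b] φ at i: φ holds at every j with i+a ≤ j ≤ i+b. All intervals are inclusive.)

Check (grant | !ack) at every j in [5,6]:
  j=5: true
  j=6: true
All positions satisfy it → formula holds.

Holds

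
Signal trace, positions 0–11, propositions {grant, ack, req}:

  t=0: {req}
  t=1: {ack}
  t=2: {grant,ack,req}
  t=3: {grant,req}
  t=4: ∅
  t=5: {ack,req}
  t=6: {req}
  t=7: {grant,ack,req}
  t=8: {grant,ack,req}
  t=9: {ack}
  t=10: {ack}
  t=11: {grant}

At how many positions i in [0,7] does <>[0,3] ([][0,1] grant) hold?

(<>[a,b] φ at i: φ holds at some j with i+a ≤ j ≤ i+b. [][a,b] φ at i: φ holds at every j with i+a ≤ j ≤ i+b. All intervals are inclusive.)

Evaluate at each i in [0,7]:
  i=0: ✓ (witness j=2)
  i=1: ✓ (witness j=2)
  i=2: ✓ (witness j=2)
  i=3: ✗ (none in [3,6])
  i=4: ✓ (witness j=7)
  i=5: ✓ (witness j=7)
  i=6: ✓ (witness j=7)
  i=7: ✓ (witness j=7)
Positions where it holds: {0, 1, 2, 4, 5, 6, 7} → 7.

7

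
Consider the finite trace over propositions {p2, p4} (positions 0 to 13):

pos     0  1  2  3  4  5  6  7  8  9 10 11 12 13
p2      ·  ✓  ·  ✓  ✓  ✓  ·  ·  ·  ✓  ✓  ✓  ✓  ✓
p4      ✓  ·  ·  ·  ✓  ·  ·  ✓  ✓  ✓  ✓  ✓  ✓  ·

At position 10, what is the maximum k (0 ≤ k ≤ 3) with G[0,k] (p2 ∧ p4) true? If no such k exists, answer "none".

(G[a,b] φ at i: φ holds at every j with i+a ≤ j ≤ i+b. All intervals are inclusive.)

2

(p2 ∧ p4) must hold from j=10 onward; find where it first fails.
  j=10: holds
  j=11: holds
  j=12: holds
  j=13: fails
Holds on [10,12], so largest k = 2.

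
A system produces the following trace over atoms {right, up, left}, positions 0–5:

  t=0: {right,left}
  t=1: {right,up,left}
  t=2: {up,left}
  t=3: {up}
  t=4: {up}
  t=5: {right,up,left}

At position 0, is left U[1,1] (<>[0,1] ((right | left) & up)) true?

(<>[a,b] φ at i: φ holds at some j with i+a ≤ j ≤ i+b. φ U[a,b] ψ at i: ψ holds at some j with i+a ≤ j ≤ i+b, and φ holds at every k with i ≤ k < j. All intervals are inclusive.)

Need some j in [1,1] with <>[0,1] ((right | left) & up), and left at every k in [0,j-1].
  j=1: <>[0,1] ((right | left) & up) holds; left holds at every k in [0,0] → satisfied.

True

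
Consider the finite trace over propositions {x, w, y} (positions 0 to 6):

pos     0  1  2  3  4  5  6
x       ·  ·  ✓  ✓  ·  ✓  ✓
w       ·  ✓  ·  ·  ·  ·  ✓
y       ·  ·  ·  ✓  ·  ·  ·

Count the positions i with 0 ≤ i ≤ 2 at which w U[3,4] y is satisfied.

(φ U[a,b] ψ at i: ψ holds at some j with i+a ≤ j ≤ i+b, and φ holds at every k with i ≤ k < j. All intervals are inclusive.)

0

Evaluate at each i in [0,2]:
  i=0: ✗ (lhs fails at k=0 before rhs at j=3)
  i=1: ✗ (no rhs in [4,5])
  i=2: ✗ (no rhs in [5,6])
Positions where it holds: {} → 0.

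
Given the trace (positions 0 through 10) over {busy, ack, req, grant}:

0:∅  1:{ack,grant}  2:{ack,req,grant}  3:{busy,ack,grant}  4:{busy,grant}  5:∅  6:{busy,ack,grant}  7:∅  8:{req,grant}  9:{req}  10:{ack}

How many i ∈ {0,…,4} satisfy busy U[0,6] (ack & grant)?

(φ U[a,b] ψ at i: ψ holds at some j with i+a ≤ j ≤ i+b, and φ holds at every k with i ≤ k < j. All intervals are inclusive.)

Evaluate at each i in [0,4]:
  i=0: ✗ (lhs fails at k=0 before rhs at j=1)
  i=1: ✓ (rhs at j=1)
  i=2: ✓ (rhs at j=2)
  i=3: ✓ (rhs at j=3)
  i=4: ✗ (lhs fails at k=5 before rhs at j=6)
Positions where it holds: {1, 2, 3} → 3.

3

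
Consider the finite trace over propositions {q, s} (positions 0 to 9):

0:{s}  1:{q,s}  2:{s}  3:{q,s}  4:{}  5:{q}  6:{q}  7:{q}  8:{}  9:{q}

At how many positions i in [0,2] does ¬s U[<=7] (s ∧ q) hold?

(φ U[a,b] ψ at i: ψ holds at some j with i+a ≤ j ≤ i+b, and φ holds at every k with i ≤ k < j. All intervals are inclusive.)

Evaluate at each i in [0,2]:
  i=0: ✗ (lhs fails at k=0 before rhs at j=1)
  i=1: ✓ (rhs at j=1)
  i=2: ✗ (lhs fails at k=2 before rhs at j=3)
Positions where it holds: {1} → 1.

1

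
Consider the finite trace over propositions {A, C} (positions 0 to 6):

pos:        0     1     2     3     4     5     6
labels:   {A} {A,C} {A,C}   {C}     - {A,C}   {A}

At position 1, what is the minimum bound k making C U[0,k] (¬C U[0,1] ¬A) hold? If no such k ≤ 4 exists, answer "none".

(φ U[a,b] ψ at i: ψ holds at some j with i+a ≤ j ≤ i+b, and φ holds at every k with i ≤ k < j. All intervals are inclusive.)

Need earliest j ≥ 1 with (¬C U[0,1] ¬A), and C at every k in [1,j-1].
  j=1: rhs fails.
  j=2: rhs fails.
  j=3: rhs holds; lhs holds on [1,2]. k = 2.

2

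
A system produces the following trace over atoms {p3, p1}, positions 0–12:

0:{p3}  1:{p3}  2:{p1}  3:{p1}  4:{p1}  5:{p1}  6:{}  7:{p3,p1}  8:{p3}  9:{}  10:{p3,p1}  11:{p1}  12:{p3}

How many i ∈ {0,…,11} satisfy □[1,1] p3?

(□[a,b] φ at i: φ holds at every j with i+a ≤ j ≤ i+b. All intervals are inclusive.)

Evaluate at each i in [0,11]:
  i=0: ✓ (all of [1,1])
  i=1: ✗ (fails at j=2)
  i=2: ✗ (fails at j=3)
  i=3: ✗ (fails at j=4)
  i=4: ✗ (fails at j=5)
  i=5: ✗ (fails at j=6)
  i=6: ✓ (all of [7,7])
  i=7: ✓ (all of [8,8])
  i=8: ✗ (fails at j=9)
  i=9: ✓ (all of [10,10])
  i=10: ✗ (fails at j=11)
  i=11: ✓ (all of [12,12])
Positions where it holds: {0, 6, 7, 9, 11} → 5.

5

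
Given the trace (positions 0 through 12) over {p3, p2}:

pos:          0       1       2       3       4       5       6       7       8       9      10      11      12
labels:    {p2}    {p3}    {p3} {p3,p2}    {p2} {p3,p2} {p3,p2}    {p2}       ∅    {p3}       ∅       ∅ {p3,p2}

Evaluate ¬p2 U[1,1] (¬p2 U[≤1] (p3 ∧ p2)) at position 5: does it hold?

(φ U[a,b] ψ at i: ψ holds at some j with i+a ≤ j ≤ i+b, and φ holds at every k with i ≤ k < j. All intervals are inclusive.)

Need some j in [6,6] with (¬p2 U[≤1] (p3 ∧ p2)), and ¬p2 at every k in [5,j-1].
  j=6: (¬p2 U[≤1] (p3 ∧ p2)) holds, but ¬p2 fails at k=5 → not this j.
No j in the window works → until fails.

No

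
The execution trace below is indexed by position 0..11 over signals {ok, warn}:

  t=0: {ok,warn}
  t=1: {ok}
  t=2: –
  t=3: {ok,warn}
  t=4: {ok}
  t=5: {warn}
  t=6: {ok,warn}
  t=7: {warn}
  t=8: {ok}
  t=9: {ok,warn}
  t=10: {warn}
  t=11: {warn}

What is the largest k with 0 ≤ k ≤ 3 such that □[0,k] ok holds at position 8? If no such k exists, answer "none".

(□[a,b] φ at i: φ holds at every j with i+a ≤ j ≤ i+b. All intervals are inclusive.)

1

ok must hold from j=8 onward; find where it first fails.
  j=8: holds
  j=9: holds
  j=10: fails
Holds on [8,9], so largest k = 1.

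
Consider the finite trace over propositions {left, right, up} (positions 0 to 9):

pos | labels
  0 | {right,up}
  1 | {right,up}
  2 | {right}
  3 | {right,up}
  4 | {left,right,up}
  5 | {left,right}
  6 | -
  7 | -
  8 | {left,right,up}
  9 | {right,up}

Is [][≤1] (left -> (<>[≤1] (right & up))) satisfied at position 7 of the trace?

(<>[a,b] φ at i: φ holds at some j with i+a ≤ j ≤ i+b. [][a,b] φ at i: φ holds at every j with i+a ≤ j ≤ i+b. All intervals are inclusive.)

Check (left -> (<>[≤1] (right & up))) at every j in [7,8]:
  j=7: antecedent false → ✓
  j=8: antecedent true; consequent holds (witness at 8) → ✓
All positions satisfy it → formula holds.

Yes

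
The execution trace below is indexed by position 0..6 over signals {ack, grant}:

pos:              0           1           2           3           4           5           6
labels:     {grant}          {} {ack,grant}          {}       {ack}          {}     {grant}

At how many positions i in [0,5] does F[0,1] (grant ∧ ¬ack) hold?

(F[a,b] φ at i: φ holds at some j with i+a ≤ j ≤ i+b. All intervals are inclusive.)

2

Evaluate at each i in [0,5]:
  i=0: ✓ (witness j=0)
  i=1: ✗ (none in [1,2])
  i=2: ✗ (none in [2,3])
  i=3: ✗ (none in [3,4])
  i=4: ✗ (none in [4,5])
  i=5: ✓ (witness j=6)
Positions where it holds: {0, 5} → 2.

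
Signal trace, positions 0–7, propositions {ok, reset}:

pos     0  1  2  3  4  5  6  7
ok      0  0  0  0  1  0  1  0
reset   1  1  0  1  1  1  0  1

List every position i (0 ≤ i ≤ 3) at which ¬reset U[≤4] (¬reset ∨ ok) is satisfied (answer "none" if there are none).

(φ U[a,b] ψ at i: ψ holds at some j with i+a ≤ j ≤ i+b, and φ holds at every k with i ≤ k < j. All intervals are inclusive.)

Evaluate at each i in [0,3]:
  i=0: ✗ (lhs fails at k=0 before rhs at j=2)
  i=1: ✗ (lhs fails at k=1 before rhs at j=2)
  i=2: ✓ (rhs at j=2)
  i=3: ✗ (lhs fails at k=3 before rhs at j=4)

2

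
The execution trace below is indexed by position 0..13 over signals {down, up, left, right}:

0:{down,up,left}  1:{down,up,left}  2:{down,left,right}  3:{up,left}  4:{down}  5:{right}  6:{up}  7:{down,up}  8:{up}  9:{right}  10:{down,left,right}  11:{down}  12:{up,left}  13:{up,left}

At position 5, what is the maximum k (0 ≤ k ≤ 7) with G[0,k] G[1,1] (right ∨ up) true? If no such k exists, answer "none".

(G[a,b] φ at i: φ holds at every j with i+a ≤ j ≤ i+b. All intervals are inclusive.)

G[1,1] (right ∨ up) must hold from j=5 onward; find where it first fails.
  j=5: holds
  j=6: holds
  j=7: holds
  j=8: holds
  j=9: holds
  j=10: fails
Holds on [5,9], so largest k = 4.

4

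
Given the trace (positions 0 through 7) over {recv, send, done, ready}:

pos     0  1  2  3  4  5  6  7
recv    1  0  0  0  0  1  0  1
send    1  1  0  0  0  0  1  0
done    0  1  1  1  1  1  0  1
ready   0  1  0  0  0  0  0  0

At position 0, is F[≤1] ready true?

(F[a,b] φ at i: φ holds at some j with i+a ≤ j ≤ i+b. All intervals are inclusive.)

Check ready at each j in [0,1]:
  j=0: false
  j=1: true
Found at j=1 → formula holds.

True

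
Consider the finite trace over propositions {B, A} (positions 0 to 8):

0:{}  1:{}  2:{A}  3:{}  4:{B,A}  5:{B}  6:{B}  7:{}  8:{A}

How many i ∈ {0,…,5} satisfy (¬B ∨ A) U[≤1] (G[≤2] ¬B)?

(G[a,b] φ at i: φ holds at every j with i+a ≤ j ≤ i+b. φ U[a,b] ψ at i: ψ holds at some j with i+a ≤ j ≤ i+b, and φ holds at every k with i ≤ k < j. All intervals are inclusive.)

2

Evaluate at each i in [0,5]:
  i=0: ✓ (rhs at j=0)
  i=1: ✓ (rhs at j=1)
  i=2: ✗ (no rhs in [2,3])
  i=3: ✗ (no rhs in [3,4])
  i=4: ✗ (no rhs in [4,5])
  i=5: ✗ (no rhs in [5,6])
Positions where it holds: {0, 1} → 2.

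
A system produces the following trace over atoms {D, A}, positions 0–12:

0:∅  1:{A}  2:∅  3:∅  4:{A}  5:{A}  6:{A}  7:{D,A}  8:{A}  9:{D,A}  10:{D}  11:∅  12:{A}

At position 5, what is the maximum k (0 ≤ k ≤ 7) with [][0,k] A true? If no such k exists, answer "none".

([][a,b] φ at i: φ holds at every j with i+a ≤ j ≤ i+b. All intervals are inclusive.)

A must hold from j=5 onward; find where it first fails.
  j=5: holds
  j=6: holds
  j=7: holds
  j=8: holds
  j=9: holds
  j=10: fails
Holds on [5,9], so largest k = 4.

4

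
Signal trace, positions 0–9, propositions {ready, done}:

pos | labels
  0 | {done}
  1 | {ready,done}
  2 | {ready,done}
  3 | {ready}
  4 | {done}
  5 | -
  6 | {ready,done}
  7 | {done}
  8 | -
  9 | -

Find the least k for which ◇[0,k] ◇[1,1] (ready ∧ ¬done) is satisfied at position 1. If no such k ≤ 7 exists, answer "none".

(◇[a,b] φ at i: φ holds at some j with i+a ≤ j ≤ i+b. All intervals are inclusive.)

Scan j = 1,2,… for ◇[1,1] (ready ∧ ¬done):
  j=1: fails
  j=2: holds
First hit at j=2, so smallest k = 2-1 = 1.

1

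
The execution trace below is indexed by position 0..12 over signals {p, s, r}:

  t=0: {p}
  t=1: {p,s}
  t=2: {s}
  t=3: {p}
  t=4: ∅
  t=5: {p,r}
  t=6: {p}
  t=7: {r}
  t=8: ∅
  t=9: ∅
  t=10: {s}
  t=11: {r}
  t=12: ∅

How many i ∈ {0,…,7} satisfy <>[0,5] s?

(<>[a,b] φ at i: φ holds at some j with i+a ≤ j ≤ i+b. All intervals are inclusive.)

Evaluate at each i in [0,7]:
  i=0: ✓ (witness j=1)
  i=1: ✓ (witness j=1)
  i=2: ✓ (witness j=2)
  i=3: ✗ (none in [3,8])
  i=4: ✗ (none in [4,9])
  i=5: ✓ (witness j=10)
  i=6: ✓ (witness j=10)
  i=7: ✓ (witness j=10)
Positions where it holds: {0, 1, 2, 5, 6, 7} → 6.

6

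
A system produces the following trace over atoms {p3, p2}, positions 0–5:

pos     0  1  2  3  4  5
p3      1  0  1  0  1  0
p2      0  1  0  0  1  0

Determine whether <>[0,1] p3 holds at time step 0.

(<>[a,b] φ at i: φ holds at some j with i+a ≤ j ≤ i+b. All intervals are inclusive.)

Yes

Check p3 at each j in [0,1]:
  j=0: true
  j=1: false
Found at j=0 → formula holds.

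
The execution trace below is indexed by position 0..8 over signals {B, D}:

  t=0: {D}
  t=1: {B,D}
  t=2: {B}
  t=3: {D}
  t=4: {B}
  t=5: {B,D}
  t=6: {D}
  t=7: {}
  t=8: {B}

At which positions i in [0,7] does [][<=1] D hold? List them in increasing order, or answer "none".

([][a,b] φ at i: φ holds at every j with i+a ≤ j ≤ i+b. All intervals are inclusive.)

0, 5

Evaluate at each i in [0,7]:
  i=0: ✓ (all of [0,1])
  i=1: ✗ (fails at j=2)
  i=2: ✗ (fails at j=2)
  i=3: ✗ (fails at j=4)
  i=4: ✗ (fails at j=4)
  i=5: ✓ (all of [5,6])
  i=6: ✗ (fails at j=7)
  i=7: ✗ (fails at j=7)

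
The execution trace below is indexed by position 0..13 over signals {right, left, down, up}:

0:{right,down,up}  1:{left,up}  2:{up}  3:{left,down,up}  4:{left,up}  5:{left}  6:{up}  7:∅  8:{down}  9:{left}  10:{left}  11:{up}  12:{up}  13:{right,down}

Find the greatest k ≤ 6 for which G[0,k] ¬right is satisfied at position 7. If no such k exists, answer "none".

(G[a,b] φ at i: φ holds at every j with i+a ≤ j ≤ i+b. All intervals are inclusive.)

5

¬right must hold from j=7 onward; find where it first fails.
  j=7: holds
  j=8: holds
  j=9: holds
  j=10: holds
  j=11: holds
  j=12: holds
  j=13: fails
Holds on [7,12], so largest k = 5.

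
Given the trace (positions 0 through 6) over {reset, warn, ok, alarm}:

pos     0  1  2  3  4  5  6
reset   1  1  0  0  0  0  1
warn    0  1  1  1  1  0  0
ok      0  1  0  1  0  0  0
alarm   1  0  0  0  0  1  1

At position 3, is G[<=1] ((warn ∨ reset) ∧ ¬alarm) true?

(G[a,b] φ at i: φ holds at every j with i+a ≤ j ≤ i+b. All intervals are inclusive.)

Check ((warn ∨ reset) ∧ ¬alarm) at every j in [3,4]:
  j=3: true
  j=4: true
All positions satisfy it → formula holds.

Yes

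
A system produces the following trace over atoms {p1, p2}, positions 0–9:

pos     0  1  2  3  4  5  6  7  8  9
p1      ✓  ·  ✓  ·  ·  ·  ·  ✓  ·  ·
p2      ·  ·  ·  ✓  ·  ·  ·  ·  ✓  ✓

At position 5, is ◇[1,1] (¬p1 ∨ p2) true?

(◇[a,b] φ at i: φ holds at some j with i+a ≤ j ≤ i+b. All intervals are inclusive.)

Check (¬p1 ∨ p2) at each j in [6,6]:
  j=6: true
Found at j=6 → formula holds.

True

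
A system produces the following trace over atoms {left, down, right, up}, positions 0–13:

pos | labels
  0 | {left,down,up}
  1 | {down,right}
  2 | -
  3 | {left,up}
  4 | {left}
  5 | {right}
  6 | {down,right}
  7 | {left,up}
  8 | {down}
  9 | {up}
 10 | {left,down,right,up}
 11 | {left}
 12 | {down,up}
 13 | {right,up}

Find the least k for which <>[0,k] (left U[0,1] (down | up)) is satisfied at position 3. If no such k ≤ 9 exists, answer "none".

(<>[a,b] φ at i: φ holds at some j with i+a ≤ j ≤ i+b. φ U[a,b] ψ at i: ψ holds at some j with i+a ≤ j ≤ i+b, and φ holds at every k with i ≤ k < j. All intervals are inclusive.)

Scan j = 3,4,… for (left U[0,1] (down | up)):
  j=3: holds
First hit at j=3, so smallest k = 3-3 = 0.

0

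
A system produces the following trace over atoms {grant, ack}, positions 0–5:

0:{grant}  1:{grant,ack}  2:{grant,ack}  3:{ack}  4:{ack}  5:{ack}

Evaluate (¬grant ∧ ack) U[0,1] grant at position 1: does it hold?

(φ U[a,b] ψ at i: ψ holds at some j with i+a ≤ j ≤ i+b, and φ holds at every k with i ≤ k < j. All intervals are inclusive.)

Need some j in [1,2] with grant, and (¬grant ∧ ack) at every k in [1,j-1].
  j=1: grant holds; no prefix to check → satisfied.

Yes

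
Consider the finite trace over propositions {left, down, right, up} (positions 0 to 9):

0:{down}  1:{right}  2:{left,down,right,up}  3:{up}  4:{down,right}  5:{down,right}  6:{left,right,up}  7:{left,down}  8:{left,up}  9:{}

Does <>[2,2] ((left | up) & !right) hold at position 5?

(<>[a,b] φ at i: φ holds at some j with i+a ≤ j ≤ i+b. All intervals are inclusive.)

Check ((left | up) & !right) at each j in [7,7]:
  j=7: true
Found at j=7 → formula holds.

Holds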